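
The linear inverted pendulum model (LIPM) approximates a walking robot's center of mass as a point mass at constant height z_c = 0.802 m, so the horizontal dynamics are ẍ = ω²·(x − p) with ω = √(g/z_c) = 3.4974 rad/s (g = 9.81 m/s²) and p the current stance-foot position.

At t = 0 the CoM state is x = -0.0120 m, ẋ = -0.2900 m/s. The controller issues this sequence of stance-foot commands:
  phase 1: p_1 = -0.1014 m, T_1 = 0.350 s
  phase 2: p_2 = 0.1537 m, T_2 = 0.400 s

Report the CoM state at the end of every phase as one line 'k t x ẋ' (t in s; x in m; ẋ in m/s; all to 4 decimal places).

phase 1: p=-0.1014, T=0.350, ωT=1.224090, cosh=1.847547, sinh=1.553522; start (x,ẋ)=(-0.012000, -0.290000) → end (x,ẋ)=(-0.065045, -0.050053)
phase 2: p=0.1537, T=0.400, ωT=1.398960, cosh=2.148919, sinh=1.902066; start (x,ẋ)=(-0.065045, -0.050053) → end (x,ẋ)=(-0.343587, -1.562716)

1 0.3500 -0.0650 -0.0501
2 0.7500 -0.3436 -1.5627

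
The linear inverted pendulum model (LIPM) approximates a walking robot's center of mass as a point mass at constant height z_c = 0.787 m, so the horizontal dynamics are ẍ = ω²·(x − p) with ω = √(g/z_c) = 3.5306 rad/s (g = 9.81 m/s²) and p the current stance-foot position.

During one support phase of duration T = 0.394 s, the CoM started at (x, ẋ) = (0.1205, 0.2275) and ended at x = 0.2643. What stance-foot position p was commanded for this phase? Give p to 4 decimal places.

p = 0.1008

ωT = 3.5306·0.394 = 1.391056; cosh(ωT) = 2.133953, sinh(ωT) = 1.885141
x(T) = p + (x₀−p)·cosh(ωT) + (ẋ₀/ω)·sinh(ωT) ⇒ p·(1 − cosh) = x(T) − x₀·cosh − (ẋ₀/ω)·sinh
numerator   = 0.2643 − (0.1205)·2.133953 − (0.2275/3.5306)·1.885141 = -0.114313
denominator = 1 − 2.133953 = -1.133953
p = -0.114313 / -1.133953 = 0.1008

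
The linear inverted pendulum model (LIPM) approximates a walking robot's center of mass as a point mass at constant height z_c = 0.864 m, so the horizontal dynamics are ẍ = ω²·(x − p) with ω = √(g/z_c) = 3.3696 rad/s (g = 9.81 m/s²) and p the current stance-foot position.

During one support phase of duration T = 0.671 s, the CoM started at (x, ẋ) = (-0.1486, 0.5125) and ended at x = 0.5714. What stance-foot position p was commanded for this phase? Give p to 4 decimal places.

ωT = 3.3696·0.671 = 2.261002; cosh(ωT) = 4.848469, sinh(ωT) = 4.744223
x(T) = p + (x₀−p)·cosh(ωT) + (ẋ₀/ω)·sinh(ωT) ⇒ p·(1 − cosh) = x(T) − x₀·cosh − (ẋ₀/ω)·sinh
numerator   = 0.5714 − (-0.1486)·4.848469 − (0.5125/3.3696)·4.744223 = 0.570309
denominator = 1 − 4.848469 = -3.848469
p = 0.570309 / -3.848469 = -0.1482

p = -0.1482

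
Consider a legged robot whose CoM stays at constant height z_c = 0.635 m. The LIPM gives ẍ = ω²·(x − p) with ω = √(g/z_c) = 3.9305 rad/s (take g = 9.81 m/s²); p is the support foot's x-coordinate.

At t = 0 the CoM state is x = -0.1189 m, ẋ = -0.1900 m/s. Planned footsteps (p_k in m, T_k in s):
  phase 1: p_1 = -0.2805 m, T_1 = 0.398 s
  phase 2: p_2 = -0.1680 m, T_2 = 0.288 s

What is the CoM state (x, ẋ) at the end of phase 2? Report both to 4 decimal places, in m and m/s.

x = 0.4860, ẋ = 2.6575

phase 1: p=-0.2805, T=0.398, ωT=1.564339, cosh=2.494370, sinh=2.285144; start (x,ẋ)=(-0.118900, -0.190000) → end (x,ẋ)=(0.012127, 0.977522)
phase 2: p=-0.1680, T=0.288, ωT=1.131984, cosh=1.712099, sinh=1.389706; start (x,ẋ)=(0.012127, 0.977522) → end (x,ẋ)=(0.486017, 2.657508)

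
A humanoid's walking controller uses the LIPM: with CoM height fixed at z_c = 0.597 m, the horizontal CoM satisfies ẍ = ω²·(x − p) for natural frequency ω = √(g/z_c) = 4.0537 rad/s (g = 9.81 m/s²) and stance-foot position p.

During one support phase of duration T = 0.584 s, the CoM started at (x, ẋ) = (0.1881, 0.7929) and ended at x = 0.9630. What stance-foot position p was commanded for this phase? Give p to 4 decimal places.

ωT = 4.0537·0.584 = 2.367361; cosh(ωT) = 5.381462, sinh(ωT) = 5.287735
x(T) = p + (x₀−p)·cosh(ωT) + (ẋ₀/ω)·sinh(ωT) ⇒ p·(1 − cosh) = x(T) − x₀·cosh − (ẋ₀/ω)·sinh
numerator   = 0.9630 − (0.1881)·5.381462 − (0.7929/4.0537)·5.287735 = -1.083529
denominator = 1 − 5.381462 = -4.381462
p = -1.083529 / -4.381462 = 0.2473

p = 0.2473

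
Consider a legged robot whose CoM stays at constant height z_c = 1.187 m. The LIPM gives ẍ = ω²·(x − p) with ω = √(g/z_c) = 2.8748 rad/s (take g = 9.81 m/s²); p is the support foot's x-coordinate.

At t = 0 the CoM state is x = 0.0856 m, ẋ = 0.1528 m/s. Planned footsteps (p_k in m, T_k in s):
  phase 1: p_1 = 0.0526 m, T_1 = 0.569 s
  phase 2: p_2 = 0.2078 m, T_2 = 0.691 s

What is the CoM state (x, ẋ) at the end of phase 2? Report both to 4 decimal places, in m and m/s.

phase 1: p=0.0526, T=0.569, ωT=1.635761, cosh=2.664084, sinh=2.469280; start (x,ẋ)=(0.085600, 0.152800) → end (x,ẋ)=(0.271761, 0.641329)
phase 2: p=0.2078, T=0.691, ωT=1.986487, cosh=3.713527, sinh=3.576351; start (x,ẋ)=(0.271761, 0.641329) → end (x,ẋ)=(1.243155, 3.039191)

x = 1.2432, ẋ = 3.0392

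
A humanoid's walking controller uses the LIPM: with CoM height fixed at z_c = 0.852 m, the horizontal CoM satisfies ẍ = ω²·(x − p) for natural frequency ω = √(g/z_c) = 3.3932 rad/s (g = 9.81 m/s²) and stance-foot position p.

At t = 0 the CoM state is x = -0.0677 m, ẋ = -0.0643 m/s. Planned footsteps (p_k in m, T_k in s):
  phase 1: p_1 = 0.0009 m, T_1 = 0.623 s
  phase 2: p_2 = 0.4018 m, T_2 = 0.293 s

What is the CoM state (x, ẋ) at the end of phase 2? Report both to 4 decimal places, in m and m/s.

x = -1.1949, ẋ = -4.9070

phase 1: p=0.0009, T=0.623, ωT=2.113964, cosh=4.200879, sinh=4.080120; start (x,ẋ)=(-0.067700, -0.064300) → end (x,ẋ)=(-0.364597, -1.219860)
phase 2: p=0.4018, T=0.293, ωT=0.994208, cosh=1.536299, sinh=1.166283; start (x,ẋ)=(-0.364597, -1.219860) → end (x,ẋ)=(-1.194896, -4.907034)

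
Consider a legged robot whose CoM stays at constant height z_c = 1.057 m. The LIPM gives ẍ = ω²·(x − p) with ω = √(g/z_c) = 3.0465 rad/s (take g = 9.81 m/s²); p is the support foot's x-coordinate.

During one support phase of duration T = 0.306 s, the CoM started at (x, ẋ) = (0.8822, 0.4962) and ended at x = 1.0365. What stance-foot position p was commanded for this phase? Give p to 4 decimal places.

p = 0.9261

ωT = 3.0465·0.306 = 0.932229; cosh(ωT) = 1.466920, sinh(ωT) = 1.073245
x(T) = p + (x₀−p)·cosh(ωT) + (ẋ₀/ω)·sinh(ωT) ⇒ p·(1 − cosh) = x(T) − x₀·cosh − (ẋ₀/ω)·sinh
numerator   = 1.0365 − (0.8822)·1.466920 − (0.4962/3.0465)·1.073245 = -0.432422
denominator = 1 − 1.466920 = -0.466920
p = -0.432422 / -0.466920 = 0.9261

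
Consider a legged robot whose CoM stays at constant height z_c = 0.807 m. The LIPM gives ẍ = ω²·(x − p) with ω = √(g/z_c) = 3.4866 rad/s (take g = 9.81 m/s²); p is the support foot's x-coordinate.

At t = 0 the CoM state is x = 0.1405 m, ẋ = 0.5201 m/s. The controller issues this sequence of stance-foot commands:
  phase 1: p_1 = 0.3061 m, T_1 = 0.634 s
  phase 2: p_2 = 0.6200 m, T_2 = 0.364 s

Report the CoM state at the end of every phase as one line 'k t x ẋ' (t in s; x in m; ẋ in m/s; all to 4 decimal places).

phase 1: p=0.3061, T=0.634, ωT=2.210504, cosh=4.614980, sinh=4.505335; start (x,ẋ)=(0.140500, 0.520100) → end (x,ẋ)=(0.213925, -0.201043)
phase 2: p=0.6200, T=0.364, ωT=1.269122, cosh=1.919404, sinh=1.638325; start (x,ẋ)=(0.213925, -0.201043) → end (x,ẋ)=(-0.253890, -2.705458)

1 0.6340 0.2139 -0.2010
2 0.9980 -0.2539 -2.7055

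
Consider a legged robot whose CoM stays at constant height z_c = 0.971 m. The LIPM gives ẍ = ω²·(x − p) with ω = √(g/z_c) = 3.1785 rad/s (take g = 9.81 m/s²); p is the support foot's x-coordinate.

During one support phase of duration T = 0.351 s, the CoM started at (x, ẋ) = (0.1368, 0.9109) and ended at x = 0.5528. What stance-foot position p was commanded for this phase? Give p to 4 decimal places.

p = 0.0995

ωT = 3.1785·0.351 = 1.115654; cosh(ωT) = 1.689631, sinh(ωT) = 1.361930
x(T) = p + (x₀−p)·cosh(ωT) + (ẋ₀/ω)·sinh(ωT) ⇒ p·(1 − cosh) = x(T) − x₀·cosh − (ẋ₀/ω)·sinh
numerator   = 0.5528 − (0.1368)·1.689631 − (0.9109/3.1785)·1.361930 = -0.068646
denominator = 1 − 1.689631 = -0.689631
p = -0.068646 / -0.689631 = 0.0995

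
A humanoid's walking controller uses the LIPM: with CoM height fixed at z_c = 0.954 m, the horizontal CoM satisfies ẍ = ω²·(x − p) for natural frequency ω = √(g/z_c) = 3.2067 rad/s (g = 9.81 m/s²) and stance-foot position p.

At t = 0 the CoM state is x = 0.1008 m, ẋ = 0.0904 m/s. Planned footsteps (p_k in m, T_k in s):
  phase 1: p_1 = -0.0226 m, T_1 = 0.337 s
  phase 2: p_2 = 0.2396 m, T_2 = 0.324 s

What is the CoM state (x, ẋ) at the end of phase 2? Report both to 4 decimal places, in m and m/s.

x = 0.4596, ẋ = 0.9664

phase 1: p=-0.0226, T=0.337, ωT=1.080658, cosh=1.642995, sinh=1.303623; start (x,ẋ)=(0.100800, 0.090400) → end (x,ẋ)=(0.216896, 0.664379)
phase 2: p=0.2396, T=0.324, ωT=1.038971, cosh=1.590063, sinh=1.236244; start (x,ẋ)=(0.216896, 0.664379) → end (x,ẋ)=(0.459630, 0.966400)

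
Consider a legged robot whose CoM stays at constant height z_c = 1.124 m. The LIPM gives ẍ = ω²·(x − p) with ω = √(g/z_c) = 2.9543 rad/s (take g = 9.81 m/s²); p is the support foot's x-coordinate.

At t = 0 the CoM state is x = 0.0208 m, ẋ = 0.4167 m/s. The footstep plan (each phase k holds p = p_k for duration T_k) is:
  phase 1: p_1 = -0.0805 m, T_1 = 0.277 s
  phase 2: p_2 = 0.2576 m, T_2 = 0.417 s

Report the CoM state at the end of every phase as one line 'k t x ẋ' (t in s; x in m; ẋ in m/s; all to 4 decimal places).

phase 1: p=-0.0805, T=0.277, ωT=0.818341, cosh=1.353950, sinh=0.912787; start (x,ẋ)=(0.020800, 0.416700) → end (x,ẋ)=(0.185402, 0.837361)
phase 2: p=0.2576, T=0.417, ωT=1.231943, cosh=1.859804, sinh=1.568079; start (x,ẋ)=(0.185402, 0.837361) → end (x,ẋ)=(0.567780, 1.222867)

1 0.2770 0.1854 0.8374
2 0.6940 0.5678 1.2229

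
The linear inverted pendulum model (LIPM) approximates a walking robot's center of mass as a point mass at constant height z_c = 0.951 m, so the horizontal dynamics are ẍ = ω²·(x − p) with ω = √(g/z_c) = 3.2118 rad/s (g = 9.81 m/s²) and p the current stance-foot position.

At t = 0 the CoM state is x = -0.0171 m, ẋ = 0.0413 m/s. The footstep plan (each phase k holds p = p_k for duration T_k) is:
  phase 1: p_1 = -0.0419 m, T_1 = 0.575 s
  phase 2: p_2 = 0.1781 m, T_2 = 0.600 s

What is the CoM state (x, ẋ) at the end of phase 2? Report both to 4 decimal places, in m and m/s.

x = 0.2266, ẋ = 0.2577

phase 1: p=-0.0419, T=0.575, ωT=1.846785, cosh=3.248575, sinh=3.090831; start (x,ẋ)=(-0.017100, 0.041300) → end (x,ẋ)=(0.078409, 0.380359)
phase 2: p=0.1781, T=0.600, ωT=1.927080, cosh=3.507497, sinh=3.361925; start (x,ẋ)=(0.078409, 0.380359) → end (x,ẋ)=(0.226572, 0.257663)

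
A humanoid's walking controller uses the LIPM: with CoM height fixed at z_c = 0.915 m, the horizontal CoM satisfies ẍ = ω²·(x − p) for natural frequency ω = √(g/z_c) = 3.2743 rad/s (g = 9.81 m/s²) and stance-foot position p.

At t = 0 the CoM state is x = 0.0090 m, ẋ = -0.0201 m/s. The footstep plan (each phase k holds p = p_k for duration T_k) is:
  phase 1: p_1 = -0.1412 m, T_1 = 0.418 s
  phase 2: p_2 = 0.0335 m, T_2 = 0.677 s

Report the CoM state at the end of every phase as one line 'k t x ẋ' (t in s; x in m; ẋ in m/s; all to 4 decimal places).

phase 1: p=-0.1412, T=0.418, ωT=1.368657, cosh=2.092259, sinh=1.837811; start (x,ẋ)=(0.009000, -0.020100) → end (x,ẋ)=(0.161776, 0.861781)
phase 2: p=0.0335, T=0.677, ωT=2.216701, cosh=4.642987, sinh=4.534019; start (x,ẋ)=(0.161776, 0.861781) → end (x,ẋ)=(1.822415, 5.905583)

1 0.4180 0.1618 0.8618
2 1.0950 1.8224 5.9056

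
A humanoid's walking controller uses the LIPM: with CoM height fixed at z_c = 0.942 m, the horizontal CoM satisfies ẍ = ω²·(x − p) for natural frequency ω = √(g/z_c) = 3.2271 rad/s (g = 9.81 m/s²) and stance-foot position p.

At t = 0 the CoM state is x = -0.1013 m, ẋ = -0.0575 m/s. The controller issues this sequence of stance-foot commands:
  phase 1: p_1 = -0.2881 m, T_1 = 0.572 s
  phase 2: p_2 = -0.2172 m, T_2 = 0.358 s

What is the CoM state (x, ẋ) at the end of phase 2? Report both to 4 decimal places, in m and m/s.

x = 1.3633, ẋ = 5.1395

phase 1: p=-0.2881, T=0.572, ωT=1.845901, cosh=3.245844, sinh=3.087961; start (x,ẋ)=(-0.101300, -0.057500) → end (x,ẋ)=(0.263203, 1.674856)
phase 2: p=-0.2172, T=0.358, ωT=1.155302, cosh=1.744972, sinh=1.430010; start (x,ẋ)=(0.263203, 1.674856) → end (x,ẋ)=(1.363260, 5.139531)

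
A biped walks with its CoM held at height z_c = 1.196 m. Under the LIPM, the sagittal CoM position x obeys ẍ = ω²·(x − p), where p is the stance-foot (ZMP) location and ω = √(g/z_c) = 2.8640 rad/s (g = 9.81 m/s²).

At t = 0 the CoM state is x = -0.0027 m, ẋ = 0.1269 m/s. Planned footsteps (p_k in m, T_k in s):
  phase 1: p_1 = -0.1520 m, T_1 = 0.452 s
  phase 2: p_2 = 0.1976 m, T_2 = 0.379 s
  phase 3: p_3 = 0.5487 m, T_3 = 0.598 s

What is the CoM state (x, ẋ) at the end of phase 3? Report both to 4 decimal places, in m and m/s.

x = 2.4634, ẋ = 5.7210

phase 1: p=-0.1520, T=0.452, ωT=1.294528, cosh=1.961650, sinh=1.687623; start (x,ẋ)=(-0.002700, 0.126900) → end (x,ẋ)=(0.215651, 0.970553)
phase 2: p=0.1976, T=0.379, ωT=1.085456, cosh=1.649269, sinh=1.311521; start (x,ẋ)=(0.215651, 0.970553) → end (x,ẋ)=(0.671819, 1.668504)
phase 3: p=0.5487, T=0.598, ωT=1.712672, cosh=2.862069, sinh=2.681686; start (x,ẋ)=(0.671819, 1.668504) → end (x,ẋ)=(2.463367, 5.720970)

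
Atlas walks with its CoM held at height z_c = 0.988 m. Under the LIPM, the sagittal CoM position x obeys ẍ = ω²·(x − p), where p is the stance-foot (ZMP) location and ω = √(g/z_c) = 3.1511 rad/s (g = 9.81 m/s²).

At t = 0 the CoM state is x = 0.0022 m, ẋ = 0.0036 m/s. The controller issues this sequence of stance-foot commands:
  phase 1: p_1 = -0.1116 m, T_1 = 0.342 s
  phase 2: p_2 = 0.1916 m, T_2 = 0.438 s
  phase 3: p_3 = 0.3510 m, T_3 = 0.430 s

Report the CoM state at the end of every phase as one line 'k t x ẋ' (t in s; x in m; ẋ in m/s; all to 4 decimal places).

phase 1: p=-0.1116, T=0.342, ωT=1.077676, cosh=1.639115, sinh=1.298730; start (x,ẋ)=(0.002200, 0.003600) → end (x,ẋ)=(0.076415, 0.471619)
phase 2: p=0.1916, T=0.438, ωT=1.380182, cosh=2.113579, sinh=1.862046; start (x,ẋ)=(0.076415, 0.471619) → end (x,ẋ)=(0.226836, 0.320957)
phase 3: p=0.3510, T=0.430, ωT=1.354973, cosh=2.067305, sinh=1.809351; start (x,ẋ)=(0.226836, 0.320957) → end (x,ẋ)=(0.278608, -0.044397)

1 0.3420 0.0764 0.4716
2 0.7800 0.2268 0.3210
3 1.2100 0.2786 -0.0444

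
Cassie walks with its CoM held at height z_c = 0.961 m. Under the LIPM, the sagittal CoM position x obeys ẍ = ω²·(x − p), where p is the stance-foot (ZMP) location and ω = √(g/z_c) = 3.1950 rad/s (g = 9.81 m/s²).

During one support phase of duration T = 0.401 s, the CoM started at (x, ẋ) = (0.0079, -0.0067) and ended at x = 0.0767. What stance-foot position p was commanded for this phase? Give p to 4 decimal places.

ωT = 3.1950·0.401 = 1.281195; cosh(ωT) = 1.939323, sinh(ωT) = 1.661618
x(T) = p + (x₀−p)·cosh(ωT) + (ẋ₀/ω)·sinh(ωT) ⇒ p·(1 − cosh) = x(T) − x₀·cosh − (ẋ₀/ω)·sinh
numerator   = 0.0767 − (0.0079)·1.939323 − (-0.0067/3.1950)·1.661618 = 0.064864
denominator = 1 − 1.939323 = -0.939323
p = 0.064864 / -0.939323 = -0.0691

p = -0.0691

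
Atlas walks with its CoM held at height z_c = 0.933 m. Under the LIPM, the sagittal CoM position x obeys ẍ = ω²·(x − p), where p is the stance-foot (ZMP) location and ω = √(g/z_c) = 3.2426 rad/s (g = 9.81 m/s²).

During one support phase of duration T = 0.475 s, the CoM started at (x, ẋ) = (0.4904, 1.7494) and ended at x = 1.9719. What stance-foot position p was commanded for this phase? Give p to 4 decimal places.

p = 0.2954

ωT = 3.2426·0.475 = 1.540235; cosh(ωT) = 2.440009, sinh(ωT) = 2.225678
x(T) = p + (x₀−p)·cosh(ωT) + (ẋ₀/ω)·sinh(ωT) ⇒ p·(1 − cosh) = x(T) − x₀·cosh − (ẋ₀/ω)·sinh
numerator   = 1.9719 − (0.4904)·2.440009 − (1.7494/3.2426)·2.225678 = -0.425445
denominator = 1 − 2.440009 = -1.440009
p = -0.425445 / -1.440009 = 0.2954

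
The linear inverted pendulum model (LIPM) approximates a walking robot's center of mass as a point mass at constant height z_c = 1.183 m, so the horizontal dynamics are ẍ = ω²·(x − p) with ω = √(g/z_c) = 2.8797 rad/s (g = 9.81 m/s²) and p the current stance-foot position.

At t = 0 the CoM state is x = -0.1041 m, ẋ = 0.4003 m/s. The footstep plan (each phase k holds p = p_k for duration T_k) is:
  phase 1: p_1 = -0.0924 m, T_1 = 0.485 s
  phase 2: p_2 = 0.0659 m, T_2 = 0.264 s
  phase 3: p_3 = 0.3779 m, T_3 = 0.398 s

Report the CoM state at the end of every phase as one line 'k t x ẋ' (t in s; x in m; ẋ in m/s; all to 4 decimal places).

phase 1: p=-0.0924, T=0.485, ωT=1.396655, cosh=2.144540, sinh=1.897116; start (x,ẋ)=(-0.104100, 0.400300) → end (x,ẋ)=(0.146222, 0.794541)
phase 2: p=0.0659, T=0.264, ωT=0.760241, cosh=1.303173, sinh=0.835619; start (x,ẋ)=(0.146222, 0.794541) → end (x,ẋ)=(0.401130, 1.228706)
phase 3: p=0.3779, T=0.398, ωT=1.146121, cosh=1.731916, sinh=1.414049; start (x,ẋ)=(0.401130, 1.228706) → end (x,ẋ)=(1.021477, 2.222609)

1 0.4850 0.1462 0.7945
2 0.7490 0.4011 1.2287
3 1.1470 1.0215 2.2226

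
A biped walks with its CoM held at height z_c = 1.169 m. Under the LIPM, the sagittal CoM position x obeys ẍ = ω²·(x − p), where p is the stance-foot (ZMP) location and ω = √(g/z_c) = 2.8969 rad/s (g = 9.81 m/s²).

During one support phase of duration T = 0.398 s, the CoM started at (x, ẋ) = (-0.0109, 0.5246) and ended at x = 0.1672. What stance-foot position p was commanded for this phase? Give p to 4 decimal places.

p = 0.0971

ωT = 2.8969·0.398 = 1.152966; cosh(ωT) = 1.741637, sinh(ωT) = 1.425938
x(T) = p + (x₀−p)·cosh(ωT) + (ẋ₀/ω)·sinh(ωT) ⇒ p·(1 − cosh) = x(T) − x₀·cosh − (ẋ₀/ω)·sinh
numerator   = 0.1672 − (-0.0109)·1.741637 − (0.5246/2.8969)·1.425938 = -0.072039
denominator = 1 − 1.741637 = -0.741637
p = -0.072039 / -0.741637 = 0.0971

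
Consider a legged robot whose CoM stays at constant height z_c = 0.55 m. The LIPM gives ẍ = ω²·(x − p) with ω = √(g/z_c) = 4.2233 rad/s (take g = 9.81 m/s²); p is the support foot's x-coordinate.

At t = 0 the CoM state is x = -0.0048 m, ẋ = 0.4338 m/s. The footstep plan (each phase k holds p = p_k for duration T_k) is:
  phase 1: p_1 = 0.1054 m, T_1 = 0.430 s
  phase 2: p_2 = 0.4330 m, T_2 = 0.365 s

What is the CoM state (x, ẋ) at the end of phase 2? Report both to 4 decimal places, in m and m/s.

x = -0.4784, ẋ = -3.5218

phase 1: p=0.1054, T=0.430, ωT=1.816019, cosh=3.155005, sinh=2.992333; start (x,ẋ)=(-0.004800, 0.433800) → end (x,ẋ)=(0.065079, -0.024013)
phase 2: p=0.4330, T=0.365, ωT=1.541505, cosh=2.442836, sinh=2.228777; start (x,ẋ)=(0.065079, -0.024013) → end (x,ẋ)=(-0.478444, -3.521830)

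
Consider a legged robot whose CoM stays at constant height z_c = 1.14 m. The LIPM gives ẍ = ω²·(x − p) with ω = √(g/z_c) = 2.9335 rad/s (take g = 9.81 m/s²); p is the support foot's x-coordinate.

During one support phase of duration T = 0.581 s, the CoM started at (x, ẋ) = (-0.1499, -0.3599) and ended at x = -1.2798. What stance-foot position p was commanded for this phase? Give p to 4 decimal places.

p = 0.2870

ωT = 2.9335·0.581 = 1.704363; cosh(ωT) = 2.839887, sinh(ωT) = 2.657999
x(T) = p + (x₀−p)·cosh(ωT) + (ẋ₀/ω)·sinh(ωT) ⇒ p·(1 − cosh) = x(T) − x₀·cosh − (ẋ₀/ω)·sinh
numerator   = -1.2798 − (-0.1499)·2.839887 − (-0.3599/2.9335)·2.657999 = -0.528001
denominator = 1 − 2.839887 = -1.839887
p = -0.528001 / -1.839887 = 0.2870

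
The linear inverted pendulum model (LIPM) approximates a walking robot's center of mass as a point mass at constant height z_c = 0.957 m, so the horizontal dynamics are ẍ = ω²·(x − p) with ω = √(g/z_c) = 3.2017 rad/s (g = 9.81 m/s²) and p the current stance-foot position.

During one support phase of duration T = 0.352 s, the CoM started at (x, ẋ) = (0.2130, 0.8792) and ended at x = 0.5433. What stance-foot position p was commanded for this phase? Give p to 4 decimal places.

ωT = 3.2017·0.352 = 1.126998; cosh(ωT) = 1.705191, sinh(ωT) = 1.381187
x(T) = p + (x₀−p)·cosh(ωT) + (ẋ₀/ω)·sinh(ωT) ⇒ p·(1 − cosh) = x(T) − x₀·cosh − (ẋ₀/ω)·sinh
numerator   = 0.5433 − (0.2130)·1.705191 − (0.8792/3.2017)·1.381187 = -0.199185
denominator = 1 − 1.705191 = -0.705191
p = -0.199185 / -0.705191 = 0.2825

p = 0.2825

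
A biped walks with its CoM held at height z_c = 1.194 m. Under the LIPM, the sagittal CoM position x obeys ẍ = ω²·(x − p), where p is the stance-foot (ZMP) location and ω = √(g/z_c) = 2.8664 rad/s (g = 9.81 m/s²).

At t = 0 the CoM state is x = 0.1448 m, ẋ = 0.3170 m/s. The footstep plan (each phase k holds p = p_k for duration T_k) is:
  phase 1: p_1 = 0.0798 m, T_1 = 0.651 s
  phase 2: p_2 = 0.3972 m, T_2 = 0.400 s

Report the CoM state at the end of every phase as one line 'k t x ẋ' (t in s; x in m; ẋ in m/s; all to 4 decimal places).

1 0.6510 0.6437 1.6365
2 1.0510 1.6319 3.8347

phase 1: p=0.0798, T=0.651, ωT=1.866026, cosh=3.308651, sinh=3.153914; start (x,ẋ)=(0.144800, 0.317000) → end (x,ẋ)=(0.643659, 1.636467)
phase 2: p=0.3972, T=0.400, ωT=1.146560, cosh=1.732538, sinh=1.414810; start (x,ẋ)=(0.643659, 1.636467) → end (x,ẋ)=(1.631934, 3.834734)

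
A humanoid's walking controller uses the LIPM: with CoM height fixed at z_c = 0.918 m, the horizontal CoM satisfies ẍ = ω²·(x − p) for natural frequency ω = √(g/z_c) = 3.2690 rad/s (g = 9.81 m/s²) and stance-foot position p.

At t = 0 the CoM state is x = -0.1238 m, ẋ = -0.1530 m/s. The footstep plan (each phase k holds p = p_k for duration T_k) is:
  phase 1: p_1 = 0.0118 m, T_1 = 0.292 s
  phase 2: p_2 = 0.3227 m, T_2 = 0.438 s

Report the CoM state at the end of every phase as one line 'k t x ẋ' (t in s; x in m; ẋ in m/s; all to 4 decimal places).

phase 1: p=0.0118, T=0.292, ωT=0.954548, cosh=1.491241, sinh=1.106255; start (x,ẋ)=(-0.123800, -0.153000) → end (x,ẋ)=(-0.242189, -0.718537)
phase 2: p=0.3227, T=0.438, ωT=1.431822, cosh=2.212597, sinh=1.973723; start (x,ẋ)=(-0.242189, -0.718537) → end (x,ẋ)=(-1.361001, -5.234551)

1 0.2920 -0.2422 -0.7185
2 0.7300 -1.3610 -5.2346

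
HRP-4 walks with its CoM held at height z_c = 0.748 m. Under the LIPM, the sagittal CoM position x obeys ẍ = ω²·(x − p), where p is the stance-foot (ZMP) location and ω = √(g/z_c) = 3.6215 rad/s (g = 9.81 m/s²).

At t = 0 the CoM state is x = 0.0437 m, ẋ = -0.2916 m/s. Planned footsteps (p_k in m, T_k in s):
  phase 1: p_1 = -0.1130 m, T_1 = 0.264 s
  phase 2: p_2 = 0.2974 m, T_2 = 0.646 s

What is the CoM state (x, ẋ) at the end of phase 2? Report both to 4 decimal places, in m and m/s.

x = -0.8190, ẋ = -3.9315

phase 1: p=-0.1130, T=0.264, ωT=0.956076, cosh=1.492933, sinh=1.108535; start (x,ẋ)=(0.043700, -0.291600) → end (x,ẋ)=(0.031684, 0.193742)
phase 2: p=0.2974, T=0.646, ωT=2.339489, cosh=5.236155, sinh=5.139778; start (x,ẋ)=(0.031684, 0.193742) → end (x,ẋ)=(-0.818962, -3.931489)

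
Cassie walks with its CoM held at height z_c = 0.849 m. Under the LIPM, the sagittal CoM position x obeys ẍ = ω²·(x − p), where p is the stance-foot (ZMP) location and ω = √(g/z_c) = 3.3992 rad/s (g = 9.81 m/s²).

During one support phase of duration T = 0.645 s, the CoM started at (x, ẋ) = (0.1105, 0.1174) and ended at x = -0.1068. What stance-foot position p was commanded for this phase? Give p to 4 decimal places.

p = 0.2152

ωT = 3.3992·0.645 = 2.192484; cosh(ωT) = 4.534537, sinh(ωT) = 4.422898
x(T) = p + (x₀−p)·cosh(ωT) + (ẋ₀/ω)·sinh(ωT) ⇒ p·(1 − cosh) = x(T) − x₀·cosh − (ẋ₀/ω)·sinh
numerator   = -0.1068 − (0.1105)·4.534537 − (0.1174/3.3992)·4.422898 = -0.760622
denominator = 1 − 4.534537 = -3.534537
p = -0.760622 / -3.534537 = 0.2152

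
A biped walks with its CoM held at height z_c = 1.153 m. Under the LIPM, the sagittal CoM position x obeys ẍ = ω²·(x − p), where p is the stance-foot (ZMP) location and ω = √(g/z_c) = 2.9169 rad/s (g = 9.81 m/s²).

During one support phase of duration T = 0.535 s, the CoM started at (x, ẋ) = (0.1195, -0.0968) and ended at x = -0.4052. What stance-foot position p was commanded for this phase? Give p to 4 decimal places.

ωT = 2.9169·0.535 = 1.560542; cosh(ωT) = 2.485711, sinh(ωT) = 2.275688
x(T) = p + (x₀−p)·cosh(ωT) + (ẋ₀/ω)·sinh(ωT) ⇒ p·(1 − cosh) = x(T) − x₀·cosh − (ẋ₀/ω)·sinh
numerator   = -0.4052 − (0.1195)·2.485711 − (-0.0968/2.9169)·2.275688 = -0.626722
denominator = 1 − 2.485711 = -1.485711
p = -0.626722 / -1.485711 = 0.4218

p = 0.4218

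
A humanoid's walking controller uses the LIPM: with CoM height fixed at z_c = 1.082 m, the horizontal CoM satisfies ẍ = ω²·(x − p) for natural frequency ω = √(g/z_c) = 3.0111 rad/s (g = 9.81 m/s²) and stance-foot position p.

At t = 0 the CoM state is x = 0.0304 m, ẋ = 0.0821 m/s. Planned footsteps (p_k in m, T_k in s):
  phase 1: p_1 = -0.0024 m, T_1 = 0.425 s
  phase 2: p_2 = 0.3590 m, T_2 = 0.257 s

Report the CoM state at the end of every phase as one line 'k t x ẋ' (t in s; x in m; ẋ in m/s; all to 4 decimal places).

phase 1: p=-0.0024, T=0.425, ωT=1.279717, cosh=1.936870, sinh=1.658754; start (x,ẋ)=(0.030400, 0.082100) → end (x,ẋ)=(0.106357, 0.322842)
phase 2: p=0.3590, T=0.257, ωT=0.773853, cosh=1.314668, sinh=0.853435; start (x,ẋ)=(0.106357, 0.322842) → end (x,ẋ)=(0.118361, -0.224807)

1 0.4250 0.1064 0.3228
2 0.6820 0.1184 -0.2248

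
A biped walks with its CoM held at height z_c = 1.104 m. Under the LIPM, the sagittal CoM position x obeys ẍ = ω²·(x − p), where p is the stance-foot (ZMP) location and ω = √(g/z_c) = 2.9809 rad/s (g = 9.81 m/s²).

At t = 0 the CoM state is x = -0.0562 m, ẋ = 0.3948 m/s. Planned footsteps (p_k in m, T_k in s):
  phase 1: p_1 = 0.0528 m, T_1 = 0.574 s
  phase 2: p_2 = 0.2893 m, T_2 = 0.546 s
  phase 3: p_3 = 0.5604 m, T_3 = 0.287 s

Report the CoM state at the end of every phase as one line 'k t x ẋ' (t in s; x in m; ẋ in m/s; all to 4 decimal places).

1 0.5740 0.0959 0.2584
2 1.1200 -0.0100 -0.7281
3 1.4070 -0.4671 -2.6498

phase 1: p=0.0528, T=0.574, ωT=1.711037, cosh=2.857687, sinh=2.677009; start (x,ẋ)=(-0.056200, 0.394800) → end (x,ẋ)=(0.095864, 0.258406)
phase 2: p=0.2893, T=0.546, ωT=1.627571, cosh=2.643950, sinh=2.447544; start (x,ẋ)=(0.095864, 0.258406) → end (x,ẋ)=(-0.009965, -0.728075)
phase 3: p=0.5604, T=0.287, ωT=0.855518, cosh=1.388828, sinh=0.963765; start (x,ẋ)=(-0.009965, -0.728075) → end (x,ẋ)=(-0.467135, -2.649765)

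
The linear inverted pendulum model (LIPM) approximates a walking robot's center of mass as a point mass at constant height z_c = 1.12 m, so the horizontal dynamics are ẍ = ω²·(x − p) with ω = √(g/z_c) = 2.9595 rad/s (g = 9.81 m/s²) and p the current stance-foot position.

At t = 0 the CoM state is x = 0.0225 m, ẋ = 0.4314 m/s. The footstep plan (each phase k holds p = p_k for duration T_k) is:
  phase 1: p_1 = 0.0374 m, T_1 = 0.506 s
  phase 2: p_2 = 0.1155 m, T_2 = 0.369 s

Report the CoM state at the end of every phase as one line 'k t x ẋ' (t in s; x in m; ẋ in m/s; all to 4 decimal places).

1 0.5060 0.3120 0.9189
2 0.8750 0.8518 2.2924

phase 1: p=0.0374, T=0.506, ωT=1.497507, cosh=2.347109, sinh=2.123422; start (x,ẋ)=(0.022500, 0.431400) → end (x,ẋ)=(0.311955, 0.918907)
phase 2: p=0.1155, T=0.369, ωT=1.092055, cosh=1.657960, sinh=1.322434; start (x,ẋ)=(0.311955, 0.918907) → end (x,ẋ)=(0.851822, 2.292385)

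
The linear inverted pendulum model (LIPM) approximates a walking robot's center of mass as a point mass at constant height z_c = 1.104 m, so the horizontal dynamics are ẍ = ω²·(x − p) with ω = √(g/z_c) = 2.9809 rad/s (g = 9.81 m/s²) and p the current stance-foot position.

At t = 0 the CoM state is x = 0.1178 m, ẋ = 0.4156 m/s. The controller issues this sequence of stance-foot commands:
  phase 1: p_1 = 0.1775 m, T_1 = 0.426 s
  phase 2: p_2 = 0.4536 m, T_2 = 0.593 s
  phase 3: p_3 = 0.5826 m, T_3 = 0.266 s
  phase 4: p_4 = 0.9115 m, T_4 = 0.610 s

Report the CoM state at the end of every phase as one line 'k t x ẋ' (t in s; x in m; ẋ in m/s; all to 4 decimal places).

1 0.4260 0.2915 0.5064
2 1.0190 0.4479 0.1520
3 1.2850 0.4481 -0.1504
4 1.8950 -0.7051 -4.6191

phase 1: p=0.1775, T=0.426, ωT=1.269863, cosh=1.920618, sinh=1.639748; start (x,ẋ)=(0.117800, 0.415600) → end (x,ẋ)=(0.291454, 0.506400)
phase 2: p=0.4536, T=0.593, ωT=1.767674, cosh=3.013971, sinh=2.843241; start (x,ẋ)=(0.291454, 0.506400) → end (x,ẋ)=(0.447912, 0.152022)
phase 3: p=0.5826, T=0.266, ωT=0.792919, cosh=1.331180, sinh=0.878658; start (x,ẋ)=(0.447912, 0.152022) → end (x,ẋ)=(0.448116, -0.150405)
phase 4: p=0.9115, T=0.610, ωT=1.818349, cosh=3.161985, sinh=2.999692; start (x,ẋ)=(0.448116, -0.150405) → end (x,ẋ)=(-0.705065, -4.619053)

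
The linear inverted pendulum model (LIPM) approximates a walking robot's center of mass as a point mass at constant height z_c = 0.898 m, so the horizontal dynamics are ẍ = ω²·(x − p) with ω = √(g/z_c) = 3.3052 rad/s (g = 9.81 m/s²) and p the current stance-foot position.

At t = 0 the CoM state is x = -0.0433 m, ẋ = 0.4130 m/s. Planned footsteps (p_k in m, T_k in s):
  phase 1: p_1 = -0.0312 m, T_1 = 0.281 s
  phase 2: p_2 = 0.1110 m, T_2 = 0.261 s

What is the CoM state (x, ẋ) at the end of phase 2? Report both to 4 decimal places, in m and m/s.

x = 0.2395, ẋ = 0.6988

phase 1: p=-0.0312, T=0.281, ωT=0.928761, cosh=1.463207, sinh=1.068164; start (x,ẋ)=(-0.043300, 0.413000) → end (x,ẋ)=(0.084567, 0.561586)
phase 2: p=0.1110, T=0.261, ωT=0.862657, cosh=1.395744, sinh=0.973705; start (x,ẋ)=(0.084567, 0.561586) → end (x,ẋ)=(0.239549, 0.698761)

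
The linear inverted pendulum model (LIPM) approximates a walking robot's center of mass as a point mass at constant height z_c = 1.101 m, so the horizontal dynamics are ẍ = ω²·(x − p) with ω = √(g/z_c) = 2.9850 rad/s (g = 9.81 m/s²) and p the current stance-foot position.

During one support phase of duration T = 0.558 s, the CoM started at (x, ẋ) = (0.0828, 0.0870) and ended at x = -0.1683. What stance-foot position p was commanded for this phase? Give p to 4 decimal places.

p = 0.2699

ωT = 2.9850·0.558 = 1.665630; cosh(ωT) = 2.739038, sinh(ωT) = 2.549966
x(T) = p + (x₀−p)·cosh(ωT) + (ẋ₀/ω)·sinh(ωT) ⇒ p·(1 − cosh) = x(T) − x₀·cosh − (ẋ₀/ω)·sinh
numerator   = -0.1683 − (0.0828)·2.739038 − (0.0870/2.9850)·2.549966 = -0.469413
denominator = 1 − 2.739038 = -1.739038
p = -0.469413 / -1.739038 = 0.2699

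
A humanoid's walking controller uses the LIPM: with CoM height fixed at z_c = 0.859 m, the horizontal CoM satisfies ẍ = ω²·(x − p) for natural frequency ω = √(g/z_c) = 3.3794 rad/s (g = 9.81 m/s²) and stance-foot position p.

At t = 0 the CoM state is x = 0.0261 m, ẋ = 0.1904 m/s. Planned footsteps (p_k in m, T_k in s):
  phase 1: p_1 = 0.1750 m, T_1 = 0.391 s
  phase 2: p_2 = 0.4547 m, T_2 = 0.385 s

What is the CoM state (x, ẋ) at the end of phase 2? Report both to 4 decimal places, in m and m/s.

x = -0.7417, ẋ = -3.7356

phase 1: p=0.1750, T=0.391, ωT=1.321345, cosh=2.007619, sinh=1.740843; start (x,ẋ)=(0.026100, 0.190400) → end (x,ẋ)=(-0.025853, -0.493729)
phase 2: p=0.4547, T=0.385, ωT=1.301069, cosh=1.972731, sinh=1.700490; start (x,ẋ)=(-0.025853, -0.493729) → end (x,ẋ)=(-0.741742, -3.735557)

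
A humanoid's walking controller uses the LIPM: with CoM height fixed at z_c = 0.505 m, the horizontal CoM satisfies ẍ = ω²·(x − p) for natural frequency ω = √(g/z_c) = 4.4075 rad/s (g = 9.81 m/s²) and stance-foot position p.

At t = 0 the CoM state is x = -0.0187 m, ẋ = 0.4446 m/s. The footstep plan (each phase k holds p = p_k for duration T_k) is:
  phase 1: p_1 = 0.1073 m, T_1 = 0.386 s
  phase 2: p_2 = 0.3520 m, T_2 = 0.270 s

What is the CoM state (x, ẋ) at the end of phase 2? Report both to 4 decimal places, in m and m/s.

x = -0.3201, ẋ = -2.5785

phase 1: p=0.1073, T=0.386, ωT=1.701295, cosh=2.831744, sinh=2.649297; start (x,ẋ)=(-0.018700, 0.444600) → end (x,ẋ)=(0.017744, -0.212280)
phase 2: p=0.3520, T=0.270, ωT=1.190025, cosh=1.795689, sinh=1.491475; start (x,ẋ)=(0.017744, -0.212280) → end (x,ẋ)=(-0.320054, -2.578479)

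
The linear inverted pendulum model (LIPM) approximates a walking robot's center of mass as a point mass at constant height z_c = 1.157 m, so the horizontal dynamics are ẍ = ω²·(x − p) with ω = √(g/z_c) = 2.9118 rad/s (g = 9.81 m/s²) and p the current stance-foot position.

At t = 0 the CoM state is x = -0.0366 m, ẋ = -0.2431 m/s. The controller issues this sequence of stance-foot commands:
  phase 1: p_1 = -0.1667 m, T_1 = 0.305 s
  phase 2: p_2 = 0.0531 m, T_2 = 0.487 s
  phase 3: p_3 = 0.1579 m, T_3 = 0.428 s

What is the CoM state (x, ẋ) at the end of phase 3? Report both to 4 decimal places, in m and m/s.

phase 1: p=-0.1667, T=0.305, ωT=0.888099, cosh=1.420971, sinh=1.009534; start (x,ẋ)=(-0.036600, -0.243100) → end (x,ẋ)=(-0.066116, 0.036999)
phase 2: p=0.0531, T=0.487, ωT=1.418047, cosh=2.185617, sinh=1.943430; start (x,ẋ)=(-0.066116, 0.036999) → end (x,ẋ)=(-0.182765, -0.593761)
phase 3: p=0.1579, T=0.428, ωT=1.246250, cosh=1.882431, sinh=1.594849; start (x,ẋ)=(-0.182765, -0.593761) → end (x,ẋ)=(-0.808593, -2.699723)

x = -0.8086, ẋ = -2.6997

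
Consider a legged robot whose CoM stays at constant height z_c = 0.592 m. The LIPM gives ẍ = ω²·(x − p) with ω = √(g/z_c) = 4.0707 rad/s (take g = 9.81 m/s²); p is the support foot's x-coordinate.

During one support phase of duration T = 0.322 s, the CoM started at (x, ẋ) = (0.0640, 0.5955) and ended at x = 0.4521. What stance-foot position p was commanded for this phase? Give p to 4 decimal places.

p = -0.0740

ωT = 4.0707·0.322 = 1.310765; cosh(ωT) = 1.989313, sinh(ωT) = 1.719699
x(T) = p + (x₀−p)·cosh(ωT) + (ẋ₀/ω)·sinh(ωT) ⇒ p·(1 − cosh) = x(T) − x₀·cosh − (ẋ₀/ω)·sinh
numerator   = 0.4521 − (0.0640)·1.989313 − (0.5955/4.0707)·1.719699 = 0.073210
denominator = 1 − 1.989313 = -0.989313
p = 0.073210 / -0.989313 = -0.0740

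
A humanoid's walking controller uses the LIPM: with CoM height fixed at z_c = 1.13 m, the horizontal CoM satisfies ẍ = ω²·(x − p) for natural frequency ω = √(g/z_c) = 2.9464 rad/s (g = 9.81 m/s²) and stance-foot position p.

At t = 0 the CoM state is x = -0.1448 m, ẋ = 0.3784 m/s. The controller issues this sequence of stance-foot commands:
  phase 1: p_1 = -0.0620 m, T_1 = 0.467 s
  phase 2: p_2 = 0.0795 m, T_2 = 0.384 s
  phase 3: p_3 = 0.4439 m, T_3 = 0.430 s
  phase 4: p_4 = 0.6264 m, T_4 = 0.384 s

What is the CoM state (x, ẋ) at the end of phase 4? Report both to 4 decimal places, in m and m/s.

x = -1.0429, ẋ = -4.6305

phase 1: p=-0.0620, T=0.467, ωT=1.375969, cosh=2.105753, sinh=1.853158; start (x,ẋ)=(-0.144800, 0.378400) → end (x,ẋ)=(0.001641, 0.344717)
phase 2: p=0.0795, T=0.384, ωT=1.131418, cosh=1.711312, sinh=1.388736; start (x,ẋ)=(0.001641, 0.344717) → end (x,ẋ)=(0.108735, 0.271336)
phase 3: p=0.4439, T=0.430, ωT=1.266952, cosh=1.915852, sinh=1.634163; start (x,ẋ)=(0.108735, 0.271336) → end (x,ẋ)=(-0.047735, -1.093944)
phase 4: p=0.6264, T=0.384, ωT=1.131418, cosh=1.711312, sinh=1.388736; start (x,ẋ)=(-0.047735, -1.093944) → end (x,ẋ)=(-1.042867, -4.630486)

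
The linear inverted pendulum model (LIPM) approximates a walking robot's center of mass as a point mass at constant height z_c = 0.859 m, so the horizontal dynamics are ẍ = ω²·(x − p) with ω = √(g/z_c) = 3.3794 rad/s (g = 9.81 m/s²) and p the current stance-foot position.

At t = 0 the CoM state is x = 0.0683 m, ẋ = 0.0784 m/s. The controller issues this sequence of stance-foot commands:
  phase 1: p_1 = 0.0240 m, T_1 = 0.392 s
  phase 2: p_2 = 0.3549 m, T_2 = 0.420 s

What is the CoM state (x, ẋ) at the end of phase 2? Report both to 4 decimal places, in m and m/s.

phase 1: p=0.0240, T=0.392, ωT=1.324725, cosh=2.013513, sinh=1.747637; start (x,ẋ)=(0.068300, 0.078400) → end (x,ẋ)=(0.153743, 0.419494)
phase 2: p=0.3549, T=0.420, ωT=1.419348, cosh=2.188148, sinh=1.946276; start (x,ẋ)=(0.153743, 0.419494) → end (x,ẋ)=(0.156334, -0.405147)

x = 0.1563, ẋ = -0.4051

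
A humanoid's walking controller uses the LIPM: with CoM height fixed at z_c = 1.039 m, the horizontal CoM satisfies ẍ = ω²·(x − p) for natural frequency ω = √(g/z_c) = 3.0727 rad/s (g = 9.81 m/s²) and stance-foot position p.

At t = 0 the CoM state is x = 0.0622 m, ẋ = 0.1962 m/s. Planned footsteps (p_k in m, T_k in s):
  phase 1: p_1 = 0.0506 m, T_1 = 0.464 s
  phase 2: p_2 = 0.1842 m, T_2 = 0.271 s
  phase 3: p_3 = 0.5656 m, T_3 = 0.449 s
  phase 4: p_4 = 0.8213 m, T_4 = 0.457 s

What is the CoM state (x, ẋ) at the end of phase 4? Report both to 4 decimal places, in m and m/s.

x = 0.5251, ẋ = -0.6327

phase 1: p=0.0506, T=0.464, ωT=1.425733, cosh=2.200619, sinh=1.960287; start (x,ẋ)=(0.062200, 0.196200) → end (x,ẋ)=(0.201297, 0.501633)
phase 2: p=0.1842, T=0.271, ωT=0.832702, cosh=1.367198, sinh=0.932325; start (x,ẋ)=(0.201297, 0.501633) → end (x,ẋ)=(0.359781, 0.734809)
phase 3: p=0.5656, T=0.449, ωT=1.379642, cosh=2.112574, sinh=1.860906; start (x,ẋ)=(0.359781, 0.734809) → end (x,ẋ)=(0.575811, 0.375464)
phase 4: p=0.8213, T=0.457, ωT=1.404224, cosh=2.158961, sinh=1.913404; start (x,ẋ)=(0.575811, 0.375464) → end (x,ẋ)=(0.525104, -0.632696)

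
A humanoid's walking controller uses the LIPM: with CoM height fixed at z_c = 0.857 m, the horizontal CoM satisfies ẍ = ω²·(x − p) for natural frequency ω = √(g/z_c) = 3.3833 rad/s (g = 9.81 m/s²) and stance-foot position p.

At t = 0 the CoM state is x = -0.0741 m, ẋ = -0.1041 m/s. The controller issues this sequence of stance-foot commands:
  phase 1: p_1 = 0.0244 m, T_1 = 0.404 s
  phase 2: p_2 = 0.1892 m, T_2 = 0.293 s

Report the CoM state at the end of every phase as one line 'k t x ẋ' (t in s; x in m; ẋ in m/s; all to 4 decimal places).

1 0.4040 -0.2378 -0.8287
2 0.6970 -0.7499 -2.9487

phase 1: p=0.0244, T=0.404, ωT=1.366853, cosh=2.088947, sinh=1.834039; start (x,ẋ)=(-0.074100, -0.104100) → end (x,ẋ)=(-0.237792, -0.828662)
phase 2: p=0.1892, T=0.293, ωT=0.991307, cosh=1.532923, sinh=1.161831; start (x,ẋ)=(-0.237792, -0.828662) → end (x,ẋ)=(-0.749910, -2.948707)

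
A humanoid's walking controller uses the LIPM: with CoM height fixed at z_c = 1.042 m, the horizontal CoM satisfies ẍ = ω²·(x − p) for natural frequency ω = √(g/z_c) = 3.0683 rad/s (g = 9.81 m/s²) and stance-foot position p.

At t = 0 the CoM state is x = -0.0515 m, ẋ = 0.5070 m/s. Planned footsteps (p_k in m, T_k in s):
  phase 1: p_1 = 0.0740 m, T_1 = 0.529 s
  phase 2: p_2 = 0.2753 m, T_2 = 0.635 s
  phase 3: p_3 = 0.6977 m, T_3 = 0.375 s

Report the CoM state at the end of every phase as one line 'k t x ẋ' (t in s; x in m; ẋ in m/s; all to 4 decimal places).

1 0.5290 0.1460 0.3970
2 1.1640 0.2573 0.0579
3 1.5390 -0.0409 -1.8205

phase 1: p=0.0740, T=0.529, ωT=1.623131, cosh=2.633107, sinh=2.435827; start (x,ẋ)=(-0.051500, 0.507000) → end (x,ẋ)=(0.146036, 0.397017)
phase 2: p=0.2753, T=0.635, ωT=1.948371, cosh=3.579875, sinh=3.437369; start (x,ẋ)=(0.146036, 0.397017) → end (x,ẋ)=(0.257325, 0.057946)
phase 3: p=0.6977, T=0.375, ωT=1.150612, cosh=1.738285, sinh=1.421843; start (x,ẋ)=(0.257325, 0.057946) → end (x,ẋ)=(-0.040945, -1.820471)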